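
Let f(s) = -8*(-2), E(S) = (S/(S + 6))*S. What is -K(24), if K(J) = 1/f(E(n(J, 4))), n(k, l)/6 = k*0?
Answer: -1/16 ≈ -0.062500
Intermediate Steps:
n(k, l) = 0 (n(k, l) = 6*(k*0) = 6*0 = 0)
E(S) = S²/(6 + S) (E(S) = (S/(6 + S))*S = S²/(6 + S))
f(s) = 16
K(J) = 1/16
-K(24) = -1*1/16 = -1/16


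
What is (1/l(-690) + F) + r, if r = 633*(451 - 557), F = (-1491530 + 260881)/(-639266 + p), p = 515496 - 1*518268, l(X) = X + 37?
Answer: -28130088146013/419250814 ≈ -67096.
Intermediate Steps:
l(X) = 37 + X
p = -2772 (p = 515496 - 518268 = -2772)
F = 1230649/642038 (F = (-1491530 + 260881)/(-639266 - 2772) = -1230649/(-642038) = -1230649*(-1/642038) = 1230649/642038 ≈ 1.9168)
r = -67098 (r = 633*(-106) = -67098)
(1/l(-690) + F) + r = (1/(37 - 690) + 1230649/642038) - 67098 = (1/(-653) + 1230649/642038) - 67098 = (-1/653 + 1230649/642038) - 67098 = 802971759/419250814 - 67098 = -28130088146013/419250814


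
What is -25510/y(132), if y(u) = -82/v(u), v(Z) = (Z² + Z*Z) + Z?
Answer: 446169900/41 ≈ 1.0882e+7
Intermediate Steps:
v(Z) = Z + 2*Z² (v(Z) = (Z² + Z²) + Z = 2*Z² + Z = Z + 2*Z²)
y(u) = -82/(u*(1 + 2*u)) (y(u) = -82*1/(u*(1 + 2*u)) = -82/(u*(1 + 2*u)))
-25510/y(132) = -25510/((-82/(132*(1 + 2*132)))) = -25510/((-82*1/132/(1 + 264))) = -25510/((-82*1/132/265)) = -25510/((-82*1/132*1/265)) = -25510/(-41/17490) = -25510*(-17490/41) = 446169900/41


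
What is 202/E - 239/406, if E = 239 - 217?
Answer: 38377/4466 ≈ 8.5931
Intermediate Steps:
E = 22
202/E - 239/406 = 202/22 - 239/406 = 202*(1/22) - 239*1/406 = 101/11 - 239/406 = 38377/4466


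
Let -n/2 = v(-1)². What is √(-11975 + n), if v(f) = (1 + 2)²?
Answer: I*√12137 ≈ 110.17*I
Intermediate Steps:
v(f) = 9 (v(f) = 3² = 9)
n = -162 (n = -2*9² = -2*81 = -162)
√(-11975 + n) = √(-11975 - 162) = √(-12137) = I*√12137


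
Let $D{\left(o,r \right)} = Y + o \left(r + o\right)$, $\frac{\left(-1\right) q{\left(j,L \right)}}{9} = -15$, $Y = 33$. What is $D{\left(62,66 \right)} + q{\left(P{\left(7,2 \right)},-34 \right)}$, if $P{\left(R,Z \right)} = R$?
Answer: $8104$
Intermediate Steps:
$q{\left(j,L \right)} = 135$ ($q{\left(j,L \right)} = \left(-9\right) \left(-15\right) = 135$)
$D{\left(o,r \right)} = 33 + o \left(o + r\right)$ ($D{\left(o,r \right)} = 33 + o \left(r + o\right) = 33 + o \left(o + r\right)$)
$D{\left(62,66 \right)} + q{\left(P{\left(7,2 \right)},-34 \right)} = \left(33 + 62^{2} + 62 \cdot 66\right) + 135 = \left(33 + 3844 + 4092\right) + 135 = 7969 + 135 = 8104$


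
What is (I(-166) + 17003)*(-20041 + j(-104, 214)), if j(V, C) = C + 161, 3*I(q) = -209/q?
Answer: -83262923599/249 ≈ -3.3439e+8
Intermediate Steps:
I(q) = -209/(3*q) (I(q) = (-209/q)/3 = -209/(3*q))
j(V, C) = 161 + C
(I(-166) + 17003)*(-20041 + j(-104, 214)) = (-209/3/(-166) + 17003)*(-20041 + (161 + 214)) = (-209/3*(-1/166) + 17003)*(-20041 + 375) = (209/498 + 17003)*(-19666) = (8467703/498)*(-19666) = -83262923599/249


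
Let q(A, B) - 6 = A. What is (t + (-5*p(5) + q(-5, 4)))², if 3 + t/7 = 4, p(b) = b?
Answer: 289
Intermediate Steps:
q(A, B) = 6 + A
t = 7 (t = -21 + 7*4 = -21 + 28 = 7)
(t + (-5*p(5) + q(-5, 4)))² = (7 + (-5*5 + (6 - 5)))² = (7 + (-25 + 1))² = (7 - 24)² = (-17)² = 289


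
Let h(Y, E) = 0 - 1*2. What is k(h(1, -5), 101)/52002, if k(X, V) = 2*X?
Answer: -2/26001 ≈ -7.6920e-5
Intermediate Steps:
h(Y, E) = -2 (h(Y, E) = 0 - 2 = -2)
k(h(1, -5), 101)/52002 = (2*(-2))/52002 = -4*1/52002 = -2/26001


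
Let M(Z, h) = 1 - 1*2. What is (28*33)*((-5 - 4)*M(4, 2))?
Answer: 8316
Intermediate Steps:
M(Z, h) = -1 (M(Z, h) = 1 - 2 = -1)
(28*33)*((-5 - 4)*M(4, 2)) = (28*33)*((-5 - 4)*(-1)) = 924*(-9*(-1)) = 924*9 = 8316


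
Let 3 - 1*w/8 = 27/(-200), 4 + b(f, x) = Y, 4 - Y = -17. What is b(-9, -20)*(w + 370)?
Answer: 167909/25 ≈ 6716.4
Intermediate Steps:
Y = 21 (Y = 4 - 1*(-17) = 4 + 17 = 21)
b(f, x) = 17 (b(f, x) = -4 + 21 = 17)
w = 627/25 (w = 24 - 216/(-200) = 24 - 216*(-1)/200 = 24 - 8*(-27/200) = 24 + 27/25 = 627/25 ≈ 25.080)
b(-9, -20)*(w + 370) = 17*(627/25 + 370) = 17*(9877/25) = 167909/25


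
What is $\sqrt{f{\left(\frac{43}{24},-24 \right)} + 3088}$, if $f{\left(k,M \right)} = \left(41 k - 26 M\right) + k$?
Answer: $\frac{\sqrt{15149}}{2} \approx 61.541$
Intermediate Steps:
$f{\left(k,M \right)} = - 26 M + 42 k$ ($f{\left(k,M \right)} = \left(- 26 M + 41 k\right) + k = - 26 M + 42 k$)
$\sqrt{f{\left(\frac{43}{24},-24 \right)} + 3088} = \sqrt{\left(\left(-26\right) \left(-24\right) + 42 \cdot \frac{43}{24}\right) + 3088} = \sqrt{\left(624 + 42 \cdot 43 \cdot \frac{1}{24}\right) + 3088} = \sqrt{\left(624 + 42 \cdot \frac{43}{24}\right) + 3088} = \sqrt{\left(624 + \frac{301}{4}\right) + 3088} = \sqrt{\frac{2797}{4} + 3088} = \sqrt{\frac{15149}{4}} = \frac{\sqrt{15149}}{2}$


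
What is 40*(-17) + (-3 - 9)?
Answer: -692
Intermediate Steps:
40*(-17) + (-3 - 9) = -680 - 12 = -692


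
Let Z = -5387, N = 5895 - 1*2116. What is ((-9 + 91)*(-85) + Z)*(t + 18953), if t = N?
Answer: -280899324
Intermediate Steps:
N = 3779 (N = 5895 - 2116 = 3779)
t = 3779
((-9 + 91)*(-85) + Z)*(t + 18953) = ((-9 + 91)*(-85) - 5387)*(3779 + 18953) = (82*(-85) - 5387)*22732 = (-6970 - 5387)*22732 = -12357*22732 = -280899324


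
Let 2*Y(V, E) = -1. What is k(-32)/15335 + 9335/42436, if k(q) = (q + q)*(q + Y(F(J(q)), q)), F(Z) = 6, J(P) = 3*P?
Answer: 46283821/130151212 ≈ 0.35562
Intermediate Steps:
Y(V, E) = -1/2 (Y(V, E) = (1/2)*(-1) = -1/2)
k(q) = 2*q*(-1/2 + q) (k(q) = (q + q)*(q - 1/2) = (2*q)*(-1/2 + q) = 2*q*(-1/2 + q))
k(-32)/15335 + 9335/42436 = -32*(-1 + 2*(-32))/15335 + 9335/42436 = -32*(-1 - 64)*(1/15335) + 9335*(1/42436) = -32*(-65)*(1/15335) + 9335/42436 = 2080*(1/15335) + 9335/42436 = 416/3067 + 9335/42436 = 46283821/130151212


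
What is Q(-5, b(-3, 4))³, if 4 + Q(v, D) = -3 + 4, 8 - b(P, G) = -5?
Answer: -27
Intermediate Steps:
b(P, G) = 13 (b(P, G) = 8 - 1*(-5) = 8 + 5 = 13)
Q(v, D) = -3 (Q(v, D) = -4 + (-3 + 4) = -4 + 1 = -3)
Q(-5, b(-3, 4))³ = (-3)³ = -27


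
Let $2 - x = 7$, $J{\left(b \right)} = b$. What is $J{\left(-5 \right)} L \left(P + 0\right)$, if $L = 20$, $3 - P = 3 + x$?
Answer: $-500$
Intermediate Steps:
$x = -5$ ($x = 2 - 7 = -5$)
$P = 5$ ($P = 3 - \left(3 - 5\right) = 3 - -2 = 3 + 2 = 5$)
$J{\left(-5 \right)} L \left(P + 0\right) = \left(-5\right) 20 \left(5 + 0\right) = \left(-100\right) 5 = -500$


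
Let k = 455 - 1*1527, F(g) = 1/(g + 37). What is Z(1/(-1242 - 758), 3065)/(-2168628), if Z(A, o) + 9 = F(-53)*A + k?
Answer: 34591999/69396096000 ≈ 0.00049847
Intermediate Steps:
F(g) = 1/(37 + g)
k = -1072 (k = 455 - 1527 = -1072)
Z(A, o) = -1081 - A/16 (Z(A, o) = -9 + (A/(37 - 53) - 1072) = -9 + (A/(-16) - 1072) = -9 + (-A/16 - 1072) = -9 + (-1072 - A/16) = -1081 - A/16)
Z(1/(-1242 - 758), 3065)/(-2168628) = (-1081 - 1/(16*(-1242 - 758)))/(-2168628) = (-1081 - 1/16/(-2000))*(-1/2168628) = (-1081 - 1/16*(-1/2000))*(-1/2168628) = (-1081 + 1/32000)*(-1/2168628) = -34591999/32000*(-1/2168628) = 34591999/69396096000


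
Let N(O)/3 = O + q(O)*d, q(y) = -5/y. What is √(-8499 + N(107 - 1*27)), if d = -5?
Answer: 3*I*√14681/4 ≈ 90.874*I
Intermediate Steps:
N(O) = 3*O + 75/O (N(O) = 3*(O - 5/O*(-5)) = 3*(O + 25/O) = 3*O + 75/O)
√(-8499 + N(107 - 1*27)) = √(-8499 + (3*(107 - 1*27) + 75/(107 - 1*27))) = √(-8499 + (3*(107 - 27) + 75/(107 - 27))) = √(-8499 + (3*80 + 75/80)) = √(-8499 + (240 + 75*(1/80))) = √(-8499 + (240 + 15/16)) = √(-8499 + 3855/16) = √(-132129/16) = 3*I*√14681/4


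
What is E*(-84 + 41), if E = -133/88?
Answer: 5719/88 ≈ 64.989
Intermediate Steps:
E = -133/88 (E = -133*1/88 = -133/88 ≈ -1.5114)
E*(-84 + 41) = -133*(-84 + 41)/88 = -133/88*(-43) = 5719/88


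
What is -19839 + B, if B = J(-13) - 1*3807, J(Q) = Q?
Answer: -23659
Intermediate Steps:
B = -3820 (B = -13 - 1*3807 = -13 - 3807 = -3820)
-19839 + B = -19839 - 3820 = -23659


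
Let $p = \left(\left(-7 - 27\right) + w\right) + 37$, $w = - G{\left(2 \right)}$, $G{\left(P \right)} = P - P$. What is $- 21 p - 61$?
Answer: $-124$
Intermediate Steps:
$G{\left(P \right)} = 0$
$w = 0$ ($w = \left(-1\right) 0 = 0$)
$p = 3$ ($p = \left(\left(-7 - 27\right) + 0\right) + 37 = \left(-34 + 0\right) + 37 = -34 + 37 = 3$)
$- 21 p - 61 = \left(-21\right) 3 - 61 = -63 - 61 = -124$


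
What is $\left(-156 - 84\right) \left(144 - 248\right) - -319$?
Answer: $25279$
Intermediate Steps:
$\left(-156 - 84\right) \left(144 - 248\right) - -319 = \left(-240\right) \left(-104\right) + 319 = 24960 + 319 = 25279$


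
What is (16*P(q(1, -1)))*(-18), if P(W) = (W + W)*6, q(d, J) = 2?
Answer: -6912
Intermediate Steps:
P(W) = 12*W (P(W) = (2*W)*6 = 12*W)
(16*P(q(1, -1)))*(-18) = (16*(12*2))*(-18) = (16*24)*(-18) = 384*(-18) = -6912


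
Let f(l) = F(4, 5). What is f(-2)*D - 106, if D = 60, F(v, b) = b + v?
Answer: 434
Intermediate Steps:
f(l) = 9 (f(l) = 5 + 4 = 9)
f(-2)*D - 106 = 9*60 - 106 = 540 - 106 = 434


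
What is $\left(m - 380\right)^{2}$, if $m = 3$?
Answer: $142129$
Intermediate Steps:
$\left(m - 380\right)^{2} = \left(3 - 380\right)^{2} = \left(-377\right)^{2} = 142129$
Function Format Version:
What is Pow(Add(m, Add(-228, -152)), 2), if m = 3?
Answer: 142129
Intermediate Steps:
Pow(Add(m, Add(-228, -152)), 2) = Pow(Add(3, Add(-228, -152)), 2) = Pow(Add(3, -380), 2) = Pow(-377, 2) = 142129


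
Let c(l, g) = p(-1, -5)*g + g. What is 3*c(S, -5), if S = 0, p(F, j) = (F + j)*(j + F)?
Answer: -555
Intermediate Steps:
p(F, j) = (F + j)² (p(F, j) = (F + j)*(F + j) = (F + j)²)
c(l, g) = 37*g (c(l, g) = (-1 - 5)²*g + g = (-6)²*g + g = 36*g + g = 37*g)
3*c(S, -5) = 3*(37*(-5)) = 3*(-185) = -555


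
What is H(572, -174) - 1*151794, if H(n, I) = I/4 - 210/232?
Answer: -17613255/116 ≈ -1.5184e+5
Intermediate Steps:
H(n, I) = -105/116 + I/4 (H(n, I) = I*(¼) - 210*1/232 = I/4 - 105/116 = -105/116 + I/4)
H(572, -174) - 1*151794 = (-105/116 + (¼)*(-174)) - 1*151794 = (-105/116 - 87/2) - 151794 = -5151/116 - 151794 = -17613255/116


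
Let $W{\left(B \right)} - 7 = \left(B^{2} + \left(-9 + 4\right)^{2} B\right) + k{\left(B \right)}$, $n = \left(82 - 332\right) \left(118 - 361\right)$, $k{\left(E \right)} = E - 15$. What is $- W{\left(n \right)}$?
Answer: $-3692141992$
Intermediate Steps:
$k{\left(E \right)} = -15 + E$
$n = 60750$ ($n = \left(-250\right) \left(-243\right) = 60750$)
$W{\left(B \right)} = -8 + B^{2} + 26 B$ ($W{\left(B \right)} = 7 + \left(\left(B^{2} + \left(-9 + 4\right)^{2} B\right) + \left(-15 + B\right)\right) = 7 + \left(\left(B^{2} + \left(-5\right)^{2} B\right) + \left(-15 + B\right)\right) = 7 + \left(\left(B^{2} + 25 B\right) + \left(-15 + B\right)\right) = 7 + \left(-15 + B^{2} + 26 B\right) = -8 + B^{2} + 26 B$)
$- W{\left(n \right)} = - (-8 + 60750^{2} + 26 \cdot 60750) = - (-8 + 3690562500 + 1579500) = \left(-1\right) 3692141992 = -3692141992$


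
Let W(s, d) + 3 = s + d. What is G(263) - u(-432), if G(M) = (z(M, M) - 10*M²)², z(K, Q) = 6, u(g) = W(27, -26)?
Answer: 478426755858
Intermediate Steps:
W(s, d) = -3 + d + s (W(s, d) = -3 + (s + d) = -3 + (d + s) = -3 + d + s)
u(g) = -2 (u(g) = -3 - 26 + 27 = -2)
G(M) = (6 - 10*M²)²
G(263) - u(-432) = 4*(-3 + 5*263²)² - 1*(-2) = 4*(-3 + 5*69169)² + 2 = 4*(-3 + 345845)² + 2 = 4*345842² + 2 = 4*119606688964 + 2 = 478426755856 + 2 = 478426755858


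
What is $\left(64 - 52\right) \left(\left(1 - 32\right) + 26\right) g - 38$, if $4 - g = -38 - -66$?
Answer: $1402$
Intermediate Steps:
$g = -24$ ($g = 4 - \left(-38 - -66\right) = 4 - \left(-38 + 66\right) = 4 - 28 = -24$)
$\left(64 - 52\right) \left(\left(1 - 32\right) + 26\right) g - 38 = \left(64 - 52\right) \left(\left(1 - 32\right) + 26\right) \left(-24\right) - 38 = 12 \left(\left(1 - 32\right) + 26\right) \left(-24\right) - 38 = 12 \left(-31 + 26\right) \left(-24\right) - 38 = 12 \left(-5\right) \left(-24\right) - 38 = \left(-60\right) \left(-24\right) - 38 = 1440 - 38 = 1402$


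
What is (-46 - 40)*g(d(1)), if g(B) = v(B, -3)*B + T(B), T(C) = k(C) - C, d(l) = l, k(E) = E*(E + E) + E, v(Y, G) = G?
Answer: 86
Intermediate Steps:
k(E) = E + 2*E² (k(E) = E*(2*E) + E = 2*E² + E = E + 2*E²)
T(C) = -C + C*(1 + 2*C) (T(C) = C*(1 + 2*C) - C = -C + C*(1 + 2*C))
g(B) = -3*B + 2*B²
(-46 - 40)*g(d(1)) = (-46 - 40)*(1*(-3 + 2*1)) = -86*(-3 + 2) = -86*(-1) = 86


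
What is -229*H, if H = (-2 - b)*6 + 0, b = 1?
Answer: 4122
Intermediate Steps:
H = -18 (H = (-2 - 1*1)*6 + 0 = (-2 - 1)*6 + 0 = -3*6 + 0 = -18 + 0 = -18)
-229*H = -229*(-18) = 4122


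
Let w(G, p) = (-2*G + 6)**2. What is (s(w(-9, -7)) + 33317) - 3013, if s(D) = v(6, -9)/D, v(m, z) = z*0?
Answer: 30304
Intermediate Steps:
w(G, p) = (6 - 2*G)**2
v(m, z) = 0
s(D) = 0 (s(D) = 0/D = 0)
(s(w(-9, -7)) + 33317) - 3013 = (0 + 33317) - 3013 = 33317 - 3013 = 30304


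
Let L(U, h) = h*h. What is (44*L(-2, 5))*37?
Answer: 40700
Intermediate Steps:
L(U, h) = h²
(44*L(-2, 5))*37 = (44*5²)*37 = (44*25)*37 = 1100*37 = 40700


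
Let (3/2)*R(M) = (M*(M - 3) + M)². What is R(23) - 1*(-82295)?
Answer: 237821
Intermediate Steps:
R(M) = 2*(M + M*(-3 + M))²/3 (R(M) = 2*(M*(M - 3) + M)²/3 = 2*(M*(-3 + M) + M)²/3 = 2*(M + M*(-3 + M))²/3)
R(23) - 1*(-82295) = (⅔)*23²*(-2 + 23)² - 1*(-82295) = (⅔)*529*21² + 82295 = (⅔)*529*441 + 82295 = 155526 + 82295 = 237821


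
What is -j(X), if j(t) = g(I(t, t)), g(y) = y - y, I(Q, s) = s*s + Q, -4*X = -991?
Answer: 0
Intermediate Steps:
X = 991/4 (X = -1/4*(-991) = 991/4 ≈ 247.75)
I(Q, s) = Q + s**2 (I(Q, s) = s**2 + Q = Q + s**2)
g(y) = 0
j(t) = 0
-j(X) = -1*0 = 0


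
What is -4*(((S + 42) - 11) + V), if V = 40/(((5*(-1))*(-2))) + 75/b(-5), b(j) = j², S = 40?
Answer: -312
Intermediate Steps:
V = 7 (V = 40/(((5*(-1))*(-2))) + 75/((-5)²) = 40/((-5*(-2))) + 75/25 = 40/10 + 75*(1/25) = 40*(⅒) + 3 = 4 + 3 = 7)
-4*(((S + 42) - 11) + V) = -4*(((40 + 42) - 11) + 7) = -4*((82 - 11) + 7) = -4*(71 + 7) = -4*78 = -312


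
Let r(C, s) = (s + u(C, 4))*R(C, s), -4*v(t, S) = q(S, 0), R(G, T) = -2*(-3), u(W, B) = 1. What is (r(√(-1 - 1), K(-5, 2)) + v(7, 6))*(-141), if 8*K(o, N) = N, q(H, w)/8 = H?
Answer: 1269/2 ≈ 634.50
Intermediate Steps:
q(H, w) = 8*H
K(o, N) = N/8
R(G, T) = 6
v(t, S) = -2*S
r(C, s) = 6 + 6*s (r(C, s) = (s + 1)*6 = (1 + s)*6 = 6 + 6*s)
(r(√(-1 - 1), K(-5, 2)) + v(7, 6))*(-141) = ((6 + 6*((⅛)*2)) - 2*6)*(-141) = ((6 + 6*(¼)) - 12)*(-141) = ((6 + 3/2) - 12)*(-141) = (15/2 - 12)*(-141) = -9/2*(-141) = 1269/2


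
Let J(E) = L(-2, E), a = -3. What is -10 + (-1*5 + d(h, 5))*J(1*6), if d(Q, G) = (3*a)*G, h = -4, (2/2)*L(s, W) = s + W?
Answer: -210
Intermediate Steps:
L(s, W) = W + s (L(s, W) = s + W = W + s)
J(E) = -2 + E (J(E) = E - 2 = -2 + E)
d(Q, G) = -9*G (d(Q, G) = (3*(-3))*G = -9*G)
-10 + (-1*5 + d(h, 5))*J(1*6) = -10 + (-1*5 - 9*5)*(-2 + 1*6) = -10 + (-5 - 45)*(-2 + 6) = -10 - 50*4 = -10 - 200 = -210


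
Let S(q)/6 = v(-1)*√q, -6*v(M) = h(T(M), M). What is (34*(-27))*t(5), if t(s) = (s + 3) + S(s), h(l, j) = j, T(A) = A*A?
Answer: -7344 - 918*√5 ≈ -9396.7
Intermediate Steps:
T(A) = A²
v(M) = -M/6
S(q) = √q (S(q) = 6*((-⅙*(-1))*√q) = 6*(√q/6) = √q)
t(s) = 3 + s + √s (t(s) = (s + 3) + √s = (3 + s) + √s = 3 + s + √s)
(34*(-27))*t(5) = (34*(-27))*(3 + 5 + √5) = -918*(8 + √5) = -7344 - 918*√5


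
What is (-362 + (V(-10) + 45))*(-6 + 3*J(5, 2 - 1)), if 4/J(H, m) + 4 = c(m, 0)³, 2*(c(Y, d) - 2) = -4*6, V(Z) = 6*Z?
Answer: 568893/251 ≈ 2266.5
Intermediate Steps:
c(Y, d) = -10 (c(Y, d) = 2 + (-4*6)/2 = 2 + (½)*(-24) = 2 - 12 = -10)
J(H, m) = -1/251 (J(H, m) = 4/(-4 + (-10)³) = 4/(-4 - 1000) = 4/(-1004) = 4*(-1/1004) = -1/251)
(-362 + (V(-10) + 45))*(-6 + 3*J(5, 2 - 1)) = (-362 + (6*(-10) + 45))*(-6 + 3*(-1/251)) = (-362 + (-60 + 45))*(-6 - 3/251) = (-362 - 15)*(-1509/251) = -377*(-1509/251) = 568893/251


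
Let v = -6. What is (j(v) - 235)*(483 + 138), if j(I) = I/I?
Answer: -145314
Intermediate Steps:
j(I) = 1
(j(v) - 235)*(483 + 138) = (1 - 235)*(483 + 138) = -234*621 = -145314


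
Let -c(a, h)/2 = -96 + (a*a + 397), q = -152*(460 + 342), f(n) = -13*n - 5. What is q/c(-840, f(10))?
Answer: 60952/705901 ≈ 0.086346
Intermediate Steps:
f(n) = -5 - 13*n
q = -121904 (q = -152*802 = -121904)
c(a, h) = -602 - 2*a**2 (c(a, h) = -2*(-96 + (a*a + 397)) = -2*(-96 + (a**2 + 397)) = -2*(-96 + (397 + a**2)) = -2*(301 + a**2) = -602 - 2*a**2)
q/c(-840, f(10)) = -121904/(-602 - 2*(-840)**2) = -121904/(-602 - 2*705600) = -121904/(-602 - 1411200) = -121904/(-1411802) = -121904*(-1/1411802) = 60952/705901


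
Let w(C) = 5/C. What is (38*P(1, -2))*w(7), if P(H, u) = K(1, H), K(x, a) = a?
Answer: 190/7 ≈ 27.143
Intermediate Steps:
P(H, u) = H
(38*P(1, -2))*w(7) = (38*1)*(5/7) = 38*(5*(⅐)) = 38*(5/7) = 190/7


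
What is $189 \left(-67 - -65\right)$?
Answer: $-378$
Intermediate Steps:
$189 \left(-67 - -65\right) = 189 \left(-67 + 65\right) = 189 \left(-2\right) = -378$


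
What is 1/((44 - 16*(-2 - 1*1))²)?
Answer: 1/8464 ≈ 0.00011815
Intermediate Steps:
1/((44 - 16*(-2 - 1*1))²) = 1/((44 - 16*(-2 - 1))²) = 1/((44 - 16*(-3))²) = 1/((44 + 48)²) = 1/(92²) = 1/8464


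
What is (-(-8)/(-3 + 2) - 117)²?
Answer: 15625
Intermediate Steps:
(-(-8)/(-3 + 2) - 117)² = (-(-8)/(-1) - 117)² = (-(-8)*(-1) - 117)² = (-4*2 - 117)² = (-8 - 117)² = (-125)² = 15625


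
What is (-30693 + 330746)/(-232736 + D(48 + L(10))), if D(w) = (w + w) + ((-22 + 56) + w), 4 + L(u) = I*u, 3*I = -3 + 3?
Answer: -23081/17890 ≈ -1.2902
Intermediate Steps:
I = 0 (I = (-3 + 3)/3 = (1/3)*0 = 0)
L(u) = -4 (L(u) = -4 + 0*u = -4 + 0 = -4)
D(w) = 34 + 3*w (D(w) = 2*w + (34 + w) = 34 + 3*w)
(-30693 + 330746)/(-232736 + D(48 + L(10))) = (-30693 + 330746)/(-232736 + (34 + 3*(48 - 4))) = 300053/(-232736 + (34 + 3*44)) = 300053/(-232736 + (34 + 132)) = 300053/(-232736 + 166) = 300053/(-232570) = 300053*(-1/232570) = -23081/17890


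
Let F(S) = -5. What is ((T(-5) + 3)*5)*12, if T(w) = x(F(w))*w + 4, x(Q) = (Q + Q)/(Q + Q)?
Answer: 120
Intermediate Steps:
x(Q) = 1 (x(Q) = (2*Q)/((2*Q)) = (2*Q)*(1/(2*Q)) = 1)
T(w) = 4 + w (T(w) = 1*w + 4 = w + 4 = 4 + w)
((T(-5) + 3)*5)*12 = (((4 - 5) + 3)*5)*12 = ((-1 + 3)*5)*12 = (2*5)*12 = 10*12 = 120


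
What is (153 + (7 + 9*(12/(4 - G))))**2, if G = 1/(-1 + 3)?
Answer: 1784896/49 ≈ 36426.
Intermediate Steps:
G = 1/2 ≈ 0.50000
(153 + (7 + 9*(12/(4 - G))))**2 = (153 + (7 + 9*(12/(4 - 1*1/2))))**2 = (153 + (7 + 9*(12/(4 - 1/2))))**2 = (153 + (7 + 9*(12/(7/2))))**2 = (153 + (7 + 9*(12*(2/7))))**2 = (153 + (7 + 9*(24/7)))**2 = (153 + (7 + 216/7))**2 = (153 + 265/7)**2 = (1336/7)**2 = 1784896/49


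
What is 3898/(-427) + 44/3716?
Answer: -3616545/396683 ≈ -9.1170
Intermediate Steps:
3898/(-427) + 44/3716 = 3898*(-1/427) + 44*(1/3716) = -3898/427 + 11/929 = -3616545/396683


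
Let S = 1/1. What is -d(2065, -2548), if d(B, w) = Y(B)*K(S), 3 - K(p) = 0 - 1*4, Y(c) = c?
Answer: -14455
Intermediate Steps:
S = 1
K(p) = 7 (K(p) = 3 - (0 - 1*4) = 3 - (0 - 4) = 3 - 1*(-4) = 3 + 4 = 7)
d(B, w) = 7*B (d(B, w) = B*7 = 7*B)
-d(2065, -2548) = -7*2065 = -1*14455 = -14455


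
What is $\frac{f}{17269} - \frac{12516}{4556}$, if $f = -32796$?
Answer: $- \frac{91389345}{19669391} \approx -4.6463$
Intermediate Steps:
$\frac{f}{17269} - \frac{12516}{4556} = - \frac{32796}{17269} - \frac{12516}{4556} = \left(-32796\right) \frac{1}{17269} - \frac{3129}{1139} = - \frac{32796}{17269} - \frac{3129}{1139} = - \frac{91389345}{19669391}$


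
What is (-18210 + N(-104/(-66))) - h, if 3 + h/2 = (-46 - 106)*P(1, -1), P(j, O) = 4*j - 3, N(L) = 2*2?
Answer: -17896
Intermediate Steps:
N(L) = 4
P(j, O) = -3 + 4*j
h = -310 (h = -6 + 2*((-46 - 106)*(-3 + 4*1)) = -6 + 2*(-152*(-3 + 4)) = -6 + 2*(-152*1) = -6 + 2*(-152) = -6 - 304 = -310)
(-18210 + N(-104/(-66))) - h = (-18210 + 4) - 1*(-310) = -18206 + 310 = -17896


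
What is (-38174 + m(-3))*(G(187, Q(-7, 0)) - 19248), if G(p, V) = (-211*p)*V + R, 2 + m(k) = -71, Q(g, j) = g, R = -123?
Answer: -9822900516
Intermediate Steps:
m(k) = -73 (m(k) = -2 - 71 = -73)
G(p, V) = -123 - 211*V*p (G(p, V) = (-211*p)*V - 123 = -211*V*p - 123 = -123 - 211*V*p)
(-38174 + m(-3))*(G(187, Q(-7, 0)) - 19248) = (-38174 - 73)*((-123 - 211*(-7)*187) - 19248) = -38247*((-123 + 276199) - 19248) = -38247*(276076 - 19248) = -38247*256828 = -9822900516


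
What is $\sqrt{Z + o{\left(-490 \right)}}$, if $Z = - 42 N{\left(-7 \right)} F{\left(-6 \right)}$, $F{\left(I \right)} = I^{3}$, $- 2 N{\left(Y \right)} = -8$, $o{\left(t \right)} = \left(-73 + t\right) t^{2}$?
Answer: $2 i \sqrt{33785003} \approx 11625.0 i$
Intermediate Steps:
$o{\left(t \right)} = t^{2} \left(-73 + t\right)$
$N{\left(Y \right)} = 4$ ($N{\left(Y \right)} = \left(- \frac{1}{2}\right) \left(-8\right) = 4$)
$Z = 36288$ ($Z = \left(-42\right) 4 \left(-6\right)^{3} = \left(-168\right) \left(-216\right) = 36288$)
$\sqrt{Z + o{\left(-490 \right)}} = \sqrt{36288 + \left(-490\right)^{2} \left(-73 - 490\right)} = \sqrt{36288 + 240100 \left(-563\right)} = \sqrt{36288 - 135176300} = \sqrt{-135140012} = 2 i \sqrt{33785003}$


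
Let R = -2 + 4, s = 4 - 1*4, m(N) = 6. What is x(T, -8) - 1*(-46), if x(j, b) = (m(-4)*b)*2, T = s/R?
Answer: -50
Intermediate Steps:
s = 0 (s = 4 - 4 = 0)
R = 2
T = 0 (T = 0/2 = 0*(1/2) = 0)
x(j, b) = 12*b (x(j, b) = (6*b)*2 = 12*b)
x(T, -8) - 1*(-46) = 12*(-8) - 1*(-46) = -96 + 46 = -50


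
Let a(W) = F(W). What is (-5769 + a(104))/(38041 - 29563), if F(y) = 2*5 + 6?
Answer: -5753/8478 ≈ -0.67858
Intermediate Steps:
F(y) = 16 (F(y) = 10 + 6 = 16)
a(W) = 16
(-5769 + a(104))/(38041 - 29563) = (-5769 + 16)/(38041 - 29563) = -5753/8478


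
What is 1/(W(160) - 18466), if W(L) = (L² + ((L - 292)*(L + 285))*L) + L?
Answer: -1/9391106 ≈ -1.0648e-7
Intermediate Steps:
W(L) = L + L² + L*(-292 + L)*(285 + L) (W(L) = (L² + ((-292 + L)*(285 + L))*L) + L = (L² + L*(-292 + L)*(285 + L)) + L = L + L² + L*(-292 + L)*(285 + L))
1/(W(160) - 18466) = 1/(160*(-83219 + 160² - 6*160) - 18466) = 1/(160*(-83219 + 25600 - 960) - 18466) = 1/(160*(-58579) - 18466) = 1/(-9372640 - 18466) = 1/(-9391106) = -1/9391106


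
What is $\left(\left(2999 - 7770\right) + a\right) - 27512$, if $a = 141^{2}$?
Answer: $-12402$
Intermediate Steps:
$a = 19881$
$\left(\left(2999 - 7770\right) + a\right) - 27512 = \left(\left(2999 - 7770\right) + 19881\right) - 27512 = \left(-4771 + 19881\right) - 27512 = 15110 - 27512 = -12402$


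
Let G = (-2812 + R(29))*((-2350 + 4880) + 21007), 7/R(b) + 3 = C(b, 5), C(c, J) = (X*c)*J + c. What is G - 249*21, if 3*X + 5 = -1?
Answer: -17474660831/264 ≈ -6.6192e+7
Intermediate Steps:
X = -2 (X = -5/3 + (⅓)*(-1) = -5/3 - ⅓ = -2)
C(c, J) = c - 2*J*c (C(c, J) = (-2*c)*J + c = -2*J*c + c = c - 2*J*c)
R(b) = 7/(-3 - 9*b) (R(b) = 7/(-3 + b*(1 - 2*5)) = 7/(-3 + b*(1 - 10)) = 7/(-3 + b*(-9)) = 7/(-3 - 9*b))
G = -17473280375/264 (G = (-2812 - 7/(3 + 9*29))*((-2350 + 4880) + 21007) = (-2812 - 7/(3 + 261))*(2530 + 21007) = (-2812 - 7/264)*23537 = -742375/264*23537 = -17473280375/264 ≈ -6.6187e+7)
G - 249*21 = -17473280375/264 - 249*21 = -17473280375/264 - 1*5229 = -17473280375/264 - 5229 = -17474660831/264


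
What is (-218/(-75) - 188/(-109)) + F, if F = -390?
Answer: -3150388/8175 ≈ -385.37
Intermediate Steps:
(-218/(-75) - 188/(-109)) + F = (-218/(-75) - 188/(-109)) - 390 = (-218*(-1/75) - 188*(-1/109)) - 390 = (218/75 + 188/109) - 390 = 37862/8175 - 390 = -3150388/8175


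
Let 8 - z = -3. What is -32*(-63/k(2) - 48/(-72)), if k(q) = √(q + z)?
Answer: -64/3 + 2016*√13/13 ≈ 537.80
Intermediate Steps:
z = 11 (z = 8 - 1*(-3) = 8 + 3 = 11)
k(q) = √(11 + q) (k(q) = √(q + 11) = √(11 + q))
-32*(-63/k(2) - 48/(-72)) = -32*(-63/√(11 + 2) - 48/(-72)) = -32*(-63*√13/13 - 48*(-1/72)) = -32*(-63*√13/13 + ⅔) = -32*(⅔ - 63*√13/13) = -64/3 + 2016*√13/13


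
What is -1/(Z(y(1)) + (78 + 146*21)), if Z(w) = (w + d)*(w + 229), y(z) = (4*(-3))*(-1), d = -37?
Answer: 1/2881 ≈ 0.00034710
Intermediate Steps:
y(z) = 12 (y(z) = -12*(-1) = 12)
Z(w) = (-37 + w)*(229 + w) (Z(w) = (w - 37)*(w + 229) = (-37 + w)*(229 + w))
-1/(Z(y(1)) + (78 + 146*21)) = -1/((-8473 + 12**2 + 192*12) + (78 + 146*21)) = -1/((-8473 + 144 + 2304) + (78 + 3066)) = -1/(-6025 + 3144) = -1/(-2881) = -1*(-1/2881) = 1/2881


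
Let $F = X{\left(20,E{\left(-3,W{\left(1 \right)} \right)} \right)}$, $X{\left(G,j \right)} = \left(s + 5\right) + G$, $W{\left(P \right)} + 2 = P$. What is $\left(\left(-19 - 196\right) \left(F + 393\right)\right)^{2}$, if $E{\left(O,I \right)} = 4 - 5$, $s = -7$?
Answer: $7808373225$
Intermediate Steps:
$W{\left(P \right)} = -2 + P$
$E{\left(O,I \right)} = -1$
$X{\left(G,j \right)} = -2 + G$ ($X{\left(G,j \right)} = \left(-7 + 5\right) + G = -2 + G$)
$F = 18$ ($F = -2 + 20 = 18$)
$\left(\left(-19 - 196\right) \left(F + 393\right)\right)^{2} = \left(\left(-19 - 196\right) \left(18 + 393\right)\right)^{2} = \left(\left(-215\right) 411\right)^{2} = \left(-88365\right)^{2} = 7808373225$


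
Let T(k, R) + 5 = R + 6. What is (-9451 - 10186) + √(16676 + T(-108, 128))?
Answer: -19637 + √16805 ≈ -19507.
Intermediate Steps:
T(k, R) = 1 + R (T(k, R) = -5 + (R + 6) = -5 + (6 + R) = 1 + R)
(-9451 - 10186) + √(16676 + T(-108, 128)) = (-9451 - 10186) + √(16676 + (1 + 128)) = -19637 + √(16676 + 129) = -19637 + √16805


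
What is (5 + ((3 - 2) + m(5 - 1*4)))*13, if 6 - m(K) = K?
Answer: 143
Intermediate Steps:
m(K) = 6 - K
(5 + ((3 - 2) + m(5 - 1*4)))*13 = (5 + ((3 - 2) + (6 - (5 - 1*4))))*13 = (5 + (1 + (6 - (5 - 4))))*13 = (5 + (1 + (6 - 1*1)))*13 = (5 + (1 + (6 - 1)))*13 = (5 + (1 + 5))*13 = (5 + 6)*13 = 11*13 = 143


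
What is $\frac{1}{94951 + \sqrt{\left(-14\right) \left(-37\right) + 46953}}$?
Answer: $\frac{94951}{9015644930} - \frac{\sqrt{47471}}{9015644930} \approx 1.0508 \cdot 10^{-5}$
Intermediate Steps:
$\frac{1}{94951 + \sqrt{\left(-14\right) \left(-37\right) + 46953}} = \frac{1}{94951 + \sqrt{518 + 46953}} = \frac{1}{94951 + \sqrt{47471}}$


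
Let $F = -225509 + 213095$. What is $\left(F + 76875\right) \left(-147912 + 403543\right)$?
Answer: $16478229891$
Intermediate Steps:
$F = -12414$
$\left(F + 76875\right) \left(-147912 + 403543\right) = \left(-12414 + 76875\right) \left(-147912 + 403543\right) = 64461 \cdot 255631 = 16478229891$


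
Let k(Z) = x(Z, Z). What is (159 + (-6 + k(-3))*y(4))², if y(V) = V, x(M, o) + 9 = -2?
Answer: 8281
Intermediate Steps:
x(M, o) = -11 (x(M, o) = -9 - 2 = -11)
k(Z) = -11
(159 + (-6 + k(-3))*y(4))² = (159 + (-6 - 11)*4)² = (159 - 17*4)² = (159 - 68)² = 91² = 8281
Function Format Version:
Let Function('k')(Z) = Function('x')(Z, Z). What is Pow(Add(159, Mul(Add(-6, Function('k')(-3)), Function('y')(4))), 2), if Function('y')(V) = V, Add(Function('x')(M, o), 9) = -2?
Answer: 8281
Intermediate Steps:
Function('x')(M, o) = -11 (Function('x')(M, o) = Add(-9, -2) = -11)
Function('k')(Z) = -11
Pow(Add(159, Mul(Add(-6, Function('k')(-3)), Function('y')(4))), 2) = Pow(Add(159, Mul(Add(-6, -11), 4)), 2) = Pow(Add(159, Mul(-17, 4)), 2) = Pow(Add(159, -68), 2) = Pow(91, 2) = 8281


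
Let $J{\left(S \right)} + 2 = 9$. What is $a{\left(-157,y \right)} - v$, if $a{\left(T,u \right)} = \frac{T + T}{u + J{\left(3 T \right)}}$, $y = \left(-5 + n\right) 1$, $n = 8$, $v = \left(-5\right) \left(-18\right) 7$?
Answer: $- \frac{3307}{5} \approx -661.4$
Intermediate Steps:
$J{\left(S \right)} = 7$ ($J{\left(S \right)} = -2 + 9 = 7$)
$v = 630$ ($v = 90 \cdot 7 = 630$)
$y = 3$ ($y = \left(-5 + 8\right) 1 = 3 \cdot 1 = 3$)
$a{\left(T,u \right)} = \frac{2 T}{7 + u}$ ($a{\left(T,u \right)} = \frac{T + T}{u + 7} = \frac{2 T}{7 + u}$)
$a{\left(-157,y \right)} - v = 2 \left(-157\right) \frac{1}{7 + 3} - 630 = 2 \left(-157\right) \frac{1}{10} - 630 = - \frac{157}{5} - 630 = - \frac{3307}{5}$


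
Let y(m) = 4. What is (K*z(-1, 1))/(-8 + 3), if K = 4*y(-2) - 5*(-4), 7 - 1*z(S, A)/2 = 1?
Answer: -432/5 ≈ -86.400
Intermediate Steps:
z(S, A) = 12 (z(S, A) = 14 - 2*1 = 14 - 2 = 12)
K = 36 (K = 4*4 - 5*(-4) = 16 + 20 = 36)
(K*z(-1, 1))/(-8 + 3) = (36*12)/(-8 + 3) = 432/(-5) = 432*(-⅕) = -432/5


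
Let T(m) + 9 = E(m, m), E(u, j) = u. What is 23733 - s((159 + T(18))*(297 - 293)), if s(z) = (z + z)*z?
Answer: -879435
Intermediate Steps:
T(m) = -9 + m
s(z) = 2*z² (s(z) = (2*z)*z = 2*z²)
23733 - s((159 + T(18))*(297 - 293)) = 23733 - 2*((159 + (-9 + 18))*(297 - 293))² = 23733 - 2*((159 + 9)*4)² = 23733 - 2*(168*4)² = 23733 - 2*672² = 23733 - 2*451584 = 23733 - 1*903168 = 23733 - 903168 = -879435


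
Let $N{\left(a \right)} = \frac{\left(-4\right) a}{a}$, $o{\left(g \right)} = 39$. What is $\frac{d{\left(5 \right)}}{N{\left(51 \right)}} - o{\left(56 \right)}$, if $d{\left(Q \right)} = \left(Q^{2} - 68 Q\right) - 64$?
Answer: $\frac{223}{4} \approx 55.75$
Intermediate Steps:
$d{\left(Q \right)} = -64 + Q^{2} - 68 Q$
$N{\left(a \right)} = -4$
$\frac{d{\left(5 \right)}}{N{\left(51 \right)}} - o{\left(56 \right)} = \frac{-64 + 5^{2} - 340}{-4} - 39 = \left(-64 + 25 - 340\right) \left(- \frac{1}{4}\right) - 39 = \left(-379\right) \left(- \frac{1}{4}\right) - 39 = \frac{379}{4} - 39 = \frac{223}{4}$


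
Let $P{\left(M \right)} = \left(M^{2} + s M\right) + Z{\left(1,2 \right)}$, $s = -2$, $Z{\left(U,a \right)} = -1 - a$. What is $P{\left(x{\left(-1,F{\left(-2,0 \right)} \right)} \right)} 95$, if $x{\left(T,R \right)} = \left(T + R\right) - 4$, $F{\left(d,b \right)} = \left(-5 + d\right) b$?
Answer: $3040$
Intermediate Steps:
$F{\left(d,b \right)} = b \left(-5 + d\right)$
$x{\left(T,R \right)} = -4 + R + T$ ($x{\left(T,R \right)} = \left(R + T\right) - 4 = -4 + R + T$)
$P{\left(M \right)} = -3 + M^{2} - 2 M$ ($P{\left(M \right)} = \left(M^{2} - 2 M\right) - 3 = -3 + M^{2} - 2 M$)
$P{\left(x{\left(-1,F{\left(-2,0 \right)} \right)} \right)} 95 = \left(-3 + \left(-4 + 0 \left(-5 - 2\right) - 1\right)^{2} - 2 \left(-4 + 0 \left(-5 - 2\right) - 1\right)\right) 95 = \left(-3 + \left(-4 + 0 \left(-7\right) - 1\right)^{2} - 2 \left(-4 + 0 \left(-7\right) - 1\right)\right) 95 = \left(-3 + \left(-4 + 0 - 1\right)^{2} - 2 \left(-4 + 0 - 1\right)\right) 95 = \left(-3 + \left(-5\right)^{2} - -10\right) 95 = \left(-3 + 25 + 10\right) 95 = 32 \cdot 95 = 3040$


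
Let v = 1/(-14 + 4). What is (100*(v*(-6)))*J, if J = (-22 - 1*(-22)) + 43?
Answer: 2580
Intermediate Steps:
v = -1/10 (v = 1/(-10) = -1/10 ≈ -0.10000)
J = 43 (J = (-22 + 22) + 43 = 0 + 43 = 43)
(100*(v*(-6)))*J = (100*(-1/10*(-6)))*43 = (100*(3/5))*43 = 60*43 = 2580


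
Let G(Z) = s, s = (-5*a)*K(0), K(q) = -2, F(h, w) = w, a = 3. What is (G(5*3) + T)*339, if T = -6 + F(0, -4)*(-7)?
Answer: 17628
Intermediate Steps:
T = 22 (T = -6 - 4*(-7) = -6 + 28 = 22)
s = 30 (s = -5*3*(-2) = -15*(-2) = 30)
G(Z) = 30
(G(5*3) + T)*339 = (30 + 22)*339 = 52*339 = 17628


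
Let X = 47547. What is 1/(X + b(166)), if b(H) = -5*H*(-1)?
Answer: 1/48377 ≈ 2.0671e-5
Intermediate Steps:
b(H) = 5*H
1/(X + b(166)) = 1/(47547 + 5*166) = 1/(47547 + 830) = 1/48377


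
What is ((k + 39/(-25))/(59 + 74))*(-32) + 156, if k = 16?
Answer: 26692/175 ≈ 152.53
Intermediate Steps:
((k + 39/(-25))/(59 + 74))*(-32) + 156 = ((16 + 39/(-25))/(59 + 74))*(-32) + 156 = ((16 + 39*(-1/25))/133)*(-32) + 156 = ((16 - 39/25)*(1/133))*(-32) + 156 = ((361/25)*(1/133))*(-32) + 156 = (19/175)*(-32) + 156 = -608/175 + 156 = 26692/175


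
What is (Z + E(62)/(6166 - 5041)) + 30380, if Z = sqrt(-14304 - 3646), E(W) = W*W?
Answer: 34181344/1125 + 5*I*sqrt(718) ≈ 30383.0 + 133.98*I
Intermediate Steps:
E(W) = W**2
Z = 5*I*sqrt(718) (Z = sqrt(-17950) = 5*I*sqrt(718) ≈ 133.98*I)
(Z + E(62)/(6166 - 5041)) + 30380 = (5*I*sqrt(718) + 62**2/(6166 - 5041)) + 30380 = (5*I*sqrt(718) + 3844/1125) + 30380 = (3844/1125 + 5*I*sqrt(718)) + 30380 = 34181344/1125 + 5*I*sqrt(718)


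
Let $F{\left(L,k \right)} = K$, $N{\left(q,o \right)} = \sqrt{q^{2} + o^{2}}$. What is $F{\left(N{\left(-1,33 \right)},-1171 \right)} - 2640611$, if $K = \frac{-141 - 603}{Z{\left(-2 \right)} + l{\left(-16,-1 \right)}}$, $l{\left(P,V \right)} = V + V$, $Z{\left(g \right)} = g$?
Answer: $-2640425$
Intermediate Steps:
$l{\left(P,V \right)} = 2 V$
$N{\left(q,o \right)} = \sqrt{o^{2} + q^{2}}$
$K = 186$ ($K = \frac{-141 - 603}{-2 + 2 \left(-1\right)} = - \frac{744}{-2 - 2} = - \frac{744}{-4} = \left(-744\right) \left(- \frac{1}{4}\right) = 186$)
$F{\left(L,k \right)} = 186$
$F{\left(N{\left(-1,33 \right)},-1171 \right)} - 2640611 = 186 - 2640611 = -2640425$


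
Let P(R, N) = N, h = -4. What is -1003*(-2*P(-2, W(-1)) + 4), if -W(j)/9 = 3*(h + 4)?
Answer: -4012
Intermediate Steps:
W(j) = 0 (W(j) = -27*(-4 + 4) = -27*0 = -9*0 = 0)
-1003*(-2*P(-2, W(-1)) + 4) = -1003*(-2*0 + 4) = -1003*(0 + 4) = -1003*4 = -4012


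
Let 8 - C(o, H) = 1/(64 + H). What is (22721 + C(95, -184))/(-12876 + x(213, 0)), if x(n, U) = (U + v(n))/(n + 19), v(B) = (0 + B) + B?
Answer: -79096949/44802090 ≈ -1.7655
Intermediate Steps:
v(B) = 2*B (v(B) = B + B = 2*B)
x(n, U) = (U + 2*n)/(19 + n) (x(n, U) = (U + 2*n)/(n + 19) = (U + 2*n)/(19 + n))
C(o, H) = 8 - 1/(64 + H)
(22721 + C(95, -184))/(-12876 + x(213, 0)) = (22721 + (511 + 8*(-184))/(64 - 184))/(-12876 + (0 + 2*213)/(19 + 213)) = (22721 + (511 - 1472)/(-120))/(-12876 + (0 + 426)/232) = (22721 - 1/120*(-961))/(-12876 + (1/232)*426) = (22721 + 961/120)/(-12876 + 213/116) = 2727481/(120*(-1493403/116)) = (2727481/120)*(-116/1493403) = -79096949/44802090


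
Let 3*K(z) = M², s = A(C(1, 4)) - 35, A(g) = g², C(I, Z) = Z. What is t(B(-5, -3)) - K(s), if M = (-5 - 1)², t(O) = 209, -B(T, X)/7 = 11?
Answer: -223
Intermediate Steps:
B(T, X) = -77 (B(T, X) = -7*11 = -77)
M = 36 (M = (-6)² = 36)
s = -19 (s = 4² - 35 = 16 - 35 = -19)
K(z) = 432 (K(z) = (⅓)*36² = (⅓)*1296 = 432)
t(B(-5, -3)) - K(s) = 209 - 1*432 = 209 - 432 = -223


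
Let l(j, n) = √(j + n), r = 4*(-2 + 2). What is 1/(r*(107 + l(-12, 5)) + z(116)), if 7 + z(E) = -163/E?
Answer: -116/975 ≈ -0.11897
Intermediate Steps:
r = 0 (r = 4*0 = 0)
z(E) = -7 - 163/E
1/(r*(107 + l(-12, 5)) + z(116)) = 1/(0*(107 + √(-12 + 5)) + (-7 - 163/116)) = 1/(0*(107 + √(-7)) + (-7 - 163*1/116)) = 1/(0*(107 + I*√7) + (-7 - 163/116)) = 1/(0 - 975/116) = 1/(-975/116) = -116/975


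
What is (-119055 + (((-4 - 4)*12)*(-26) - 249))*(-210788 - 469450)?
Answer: 79457240304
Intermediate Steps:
(-119055 + (((-4 - 4)*12)*(-26) - 249))*(-210788 - 469450) = (-119055 + (-8*12*(-26) - 249))*(-680238) = (-119055 + (-96*(-26) - 249))*(-680238) = (-119055 + (2496 - 249))*(-680238) = (-119055 + 2247)*(-680238) = -116808*(-680238) = 79457240304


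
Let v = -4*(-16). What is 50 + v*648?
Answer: 41522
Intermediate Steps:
v = 64
50 + v*648 = 50 + 64*648 = 50 + 41472 = 41522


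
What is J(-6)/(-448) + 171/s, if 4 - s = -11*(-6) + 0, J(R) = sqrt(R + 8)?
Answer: -171/62 - sqrt(2)/448 ≈ -2.7612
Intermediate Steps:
J(R) = sqrt(8 + R)
s = -62 (s = 4 - (-11*(-6) + 0) = 4 - (66 + 0) = 4 - 1*66 = 4 - 66 = -62)
J(-6)/(-448) + 171/s = sqrt(8 - 6)/(-448) + 171/(-62) = sqrt(2)*(-1/448) + 171*(-1/62) = -sqrt(2)/448 - 171/62 = -171/62 - sqrt(2)/448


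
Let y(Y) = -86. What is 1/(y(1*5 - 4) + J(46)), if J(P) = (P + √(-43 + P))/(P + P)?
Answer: -241224/20624651 - 92*√3/61873953 ≈ -0.011698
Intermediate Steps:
J(P) = (P + √(-43 + P))/(2*P) (J(P) = (P + √(-43 + P))/((2*P)) = (P + √(-43 + P))*(1/(2*P)) = (P + √(-43 + P))/(2*P))
1/(y(1*5 - 4) + J(46)) = 1/(-86 + (½)*(46 + √(-43 + 46))/46) = 1/(-86 + (½)*(1/46)*(46 + √3)) = 1/(-86 + (½ + √3/92)) = 1/(-171/2 + √3/92)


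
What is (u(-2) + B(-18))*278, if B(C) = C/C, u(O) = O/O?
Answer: 556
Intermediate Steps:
u(O) = 1
B(C) = 1
(u(-2) + B(-18))*278 = (1 + 1)*278 = 2*278 = 556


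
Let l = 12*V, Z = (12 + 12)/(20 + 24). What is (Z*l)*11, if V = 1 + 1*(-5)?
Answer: -288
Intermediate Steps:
V = -4 (V = 1 - 5 = -4)
Z = 6/11 (Z = 24/44 = 24*(1/44) = 6/11 ≈ 0.54545)
l = -48 (l = 12*(-4) = -48)
(Z*l)*11 = ((6/11)*(-48))*11 = -288/11*11 = -288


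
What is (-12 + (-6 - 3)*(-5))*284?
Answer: 9372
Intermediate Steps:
(-12 + (-6 - 3)*(-5))*284 = (-12 - 9*(-5))*284 = (-12 + 45)*284 = 33*284 = 9372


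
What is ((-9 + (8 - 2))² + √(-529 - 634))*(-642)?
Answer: -5778 - 642*I*√1163 ≈ -5778.0 - 21894.0*I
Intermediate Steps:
((-9 + (8 - 2))² + √(-529 - 634))*(-642) = ((-9 + 6)² + √(-1163))*(-642) = ((-3)² + I*√1163)*(-642) = (9 + I*√1163)*(-642) = -5778 - 642*I*√1163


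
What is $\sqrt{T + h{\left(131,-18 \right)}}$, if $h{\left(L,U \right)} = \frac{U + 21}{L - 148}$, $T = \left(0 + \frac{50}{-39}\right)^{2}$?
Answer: $\frac{\sqrt{644929}}{663} \approx 1.2113$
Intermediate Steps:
$T = \frac{2500}{1521}$ ($T = \left(0 + 50 \left(- \frac{1}{39}\right)\right)^{2} = \left(0 - \frac{50}{39}\right)^{2} = \left(- \frac{50}{39}\right)^{2} = \frac{2500}{1521} \approx 1.6437$)
$h{\left(L,U \right)} = \frac{21 + U}{-148 + L}$
$\sqrt{T + h{\left(131,-18 \right)}} = \sqrt{\frac{2500}{1521} + \frac{21 - 18}{-148 + 131}} = \sqrt{\frac{2500}{1521} + \frac{1}{-17} \cdot 3} = \sqrt{\frac{2500}{1521} - \frac{3}{17}} = \sqrt{\frac{37937}{25857}} = \frac{\sqrt{644929}}{663}$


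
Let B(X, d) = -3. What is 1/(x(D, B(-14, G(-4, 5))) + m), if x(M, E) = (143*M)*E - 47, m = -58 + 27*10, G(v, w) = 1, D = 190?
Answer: -1/81345 ≈ -1.2293e-5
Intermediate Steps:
m = 212 (m = -58 + 270 = 212)
x(M, E) = -47 + 143*E*M (x(M, E) = 143*E*M - 47 = -47 + 143*E*M)
1/(x(D, B(-14, G(-4, 5))) + m) = 1/((-47 + 143*(-3)*190) + 212) = 1/((-47 - 81510) + 212) = 1/(-81557 + 212) = 1/(-81345) = -1/81345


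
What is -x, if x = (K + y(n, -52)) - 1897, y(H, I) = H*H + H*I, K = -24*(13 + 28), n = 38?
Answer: 3413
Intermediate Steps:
K = -984 (K = -24*41 = -984)
y(H, I) = H² + H*I
x = -3413 (x = (-984 + 38*(38 - 52)) - 1897 = (-984 + 38*(-14)) - 1897 = (-984 - 532) - 1897 = -1516 - 1897 = -3413)
-x = -1*(-3413) = 3413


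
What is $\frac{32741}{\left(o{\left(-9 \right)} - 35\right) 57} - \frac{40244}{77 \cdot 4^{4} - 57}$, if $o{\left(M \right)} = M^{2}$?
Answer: $\frac{538004587}{51535410} \approx 10.44$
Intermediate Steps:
$\frac{32741}{\left(o{\left(-9 \right)} - 35\right) 57} - \frac{40244}{77 \cdot 4^{4} - 57} = \frac{32741}{\left(\left(-9\right)^{2} - 35\right) 57} - \frac{40244}{77 \cdot 4^{4} - 57} = \frac{32741}{\left(81 - 35\right) 57} - \frac{40244}{77 \cdot 256 - 57} = \frac{32741}{46 \cdot 57} - \frac{40244}{19712 - 57} = \frac{32741}{2622} - \frac{40244}{19655} = \frac{538004587}{51535410}$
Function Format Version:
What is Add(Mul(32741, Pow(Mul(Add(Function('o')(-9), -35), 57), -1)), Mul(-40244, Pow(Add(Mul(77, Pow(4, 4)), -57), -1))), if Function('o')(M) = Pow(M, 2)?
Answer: Rational(538004587, 51535410) ≈ 10.440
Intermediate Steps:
Add(Mul(32741, Pow(Mul(Add(Function('o')(-9), -35), 57), -1)), Mul(-40244, Pow(Add(Mul(77, Pow(4, 4)), -57), -1))) = Add(Mul(32741, Pow(Mul(Add(Pow(-9, 2), -35), 57), -1)), Mul(-40244, Pow(Add(Mul(77, Pow(4, 4)), -57), -1))) = Add(Mul(32741, Pow(Mul(Add(81, -35), 57), -1)), Mul(-40244, Pow(Add(Mul(77, 256), -57), -1))) = Add(Mul(32741, Pow(Mul(46, 57), -1)), Mul(-40244, Pow(Add(19712, -57), -1))) = Add(Mul(32741, Pow(2622, -1)), Mul(-40244, Pow(19655, -1))) = Add(Mul(32741, Rational(1, 2622)), Mul(-40244, Rational(1, 19655))) = Add(Rational(32741, 2622), Rational(-40244, 19655)) = Rational(538004587, 51535410)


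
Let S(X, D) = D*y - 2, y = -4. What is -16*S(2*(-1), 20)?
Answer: 1312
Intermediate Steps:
S(X, D) = -2 - 4*D (S(X, D) = D*(-4) - 2 = -4*D - 2 = -2 - 4*D)
-16*S(2*(-1), 20) = -16*(-2 - 4*20) = -16*(-2 - 80) = -16*(-82) = 1312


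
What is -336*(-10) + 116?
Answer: 3476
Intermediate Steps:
-336*(-10) + 116 = -112*(-30) + 116 = 3360 + 116 = 3476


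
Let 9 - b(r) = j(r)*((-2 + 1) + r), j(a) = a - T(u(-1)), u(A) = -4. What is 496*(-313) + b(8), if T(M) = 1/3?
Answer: -465878/3 ≈ -1.5529e+5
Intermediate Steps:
T(M) = ⅓
j(a) = -⅓ + a (j(a) = a - 1*⅓ = a - ⅓ = -⅓ + a)
b(r) = 9 - (-1 + r)*(-⅓ + r) (b(r) = 9 - (-⅓ + r)*((-2 + 1) + r) = 9 - (-⅓ + r)*(-1 + r) = 9 - (-1 + r)*(-⅓ + r))
496*(-313) + b(8) = 496*(-313) + (26/3 - 1*8² + (4/3)*8) = -155248 + (26/3 - 1*64 + 32/3) = -155248 + (26/3 - 64 + 32/3) = -155248 - 134/3 = -465878/3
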